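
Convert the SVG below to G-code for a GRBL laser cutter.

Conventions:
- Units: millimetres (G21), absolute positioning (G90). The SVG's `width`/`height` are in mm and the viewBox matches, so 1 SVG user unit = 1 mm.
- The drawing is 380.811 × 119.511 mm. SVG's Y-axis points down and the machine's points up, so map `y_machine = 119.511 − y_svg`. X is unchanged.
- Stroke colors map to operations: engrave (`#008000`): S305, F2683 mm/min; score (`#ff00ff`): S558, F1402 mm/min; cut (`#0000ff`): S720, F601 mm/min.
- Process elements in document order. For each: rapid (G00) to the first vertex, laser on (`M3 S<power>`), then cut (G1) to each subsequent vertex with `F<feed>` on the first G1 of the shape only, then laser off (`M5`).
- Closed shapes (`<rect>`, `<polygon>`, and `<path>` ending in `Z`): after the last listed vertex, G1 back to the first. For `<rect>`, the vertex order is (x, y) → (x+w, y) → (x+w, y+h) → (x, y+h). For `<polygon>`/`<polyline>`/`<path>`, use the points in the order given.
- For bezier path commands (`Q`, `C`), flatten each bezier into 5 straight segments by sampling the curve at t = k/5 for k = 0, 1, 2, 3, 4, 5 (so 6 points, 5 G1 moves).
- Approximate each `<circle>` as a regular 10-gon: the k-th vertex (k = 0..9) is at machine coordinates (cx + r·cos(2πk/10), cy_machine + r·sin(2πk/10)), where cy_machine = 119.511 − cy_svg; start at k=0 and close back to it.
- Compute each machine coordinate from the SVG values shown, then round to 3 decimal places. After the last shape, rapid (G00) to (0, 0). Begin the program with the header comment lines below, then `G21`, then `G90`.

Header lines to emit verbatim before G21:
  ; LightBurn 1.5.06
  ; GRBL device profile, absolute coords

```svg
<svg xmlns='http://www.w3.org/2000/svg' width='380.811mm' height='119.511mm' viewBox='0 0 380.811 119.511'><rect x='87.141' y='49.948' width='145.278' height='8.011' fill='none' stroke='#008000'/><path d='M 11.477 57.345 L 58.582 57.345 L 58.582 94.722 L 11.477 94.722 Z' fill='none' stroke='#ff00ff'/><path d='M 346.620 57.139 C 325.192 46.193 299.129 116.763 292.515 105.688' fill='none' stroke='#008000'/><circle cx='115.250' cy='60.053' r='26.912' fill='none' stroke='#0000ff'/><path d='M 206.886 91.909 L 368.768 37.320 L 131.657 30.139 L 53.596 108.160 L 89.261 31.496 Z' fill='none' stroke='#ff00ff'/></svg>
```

; LightBurn 1.5.06
; GRBL device profile, absolute coords
G21
G90
G00 X87.141 Y69.563
M3 S305
G1 X232.419 Y69.563 F2683
G1 X232.419 Y61.552
G1 X87.141 Y61.552
G1 X87.141 Y69.563
M5
G00 X11.477 Y62.166
M3 S558
G1 X58.582 Y62.166 F1402
G1 X58.582 Y24.789
G1 X11.477 Y24.789
G1 X11.477 Y62.166
M5
G00 X346.620 Y62.372
M3 S305
G1 X333.400 Y60.463 F2683
G1 X320.223 Y46.822
G1 X308.246 Y29.280
G1 X298.625 Y15.670
G1 X292.515 Y13.823
M5
G00 X142.162 Y59.458
M3 S720
G1 X137.022 Y75.276 F601
G1 X123.566 Y85.053
G1 X106.934 Y85.053
G1 X93.478 Y75.276
G1 X88.338 Y59.458
G1 X93.478 Y43.640
G1 X106.934 Y33.863
G1 X123.566 Y33.863
G1 X137.022 Y43.640
G1 X142.162 Y59.458
M5
G00 X206.886 Y27.602
M3 S558
G1 X368.768 Y82.191 F1402
G1 X131.657 Y89.372
G1 X53.596 Y11.351
G1 X89.261 Y88.015
G1 X206.886 Y27.602
M5
G00 X0.000 Y0.000

viewBox `0 0 380.811 119.511` with mm width/height → 1 unit = 1 mm. Flip: y_m = 119.511 − y_svg.

**Shape 1** — `<rect>` rectangle, stroke `#008000` → engrave (S305, F2683). Machine vertices: (87.141,69.563) → (232.419,69.563) → (232.419,61.552) → (87.141,61.552) → (87.141,69.563). Closed: final G1 returns to the first vertex.

**Shape 2** — `<path>` rectangle, stroke `#ff00ff` → score (S558, F1402). Machine vertices: (11.477,62.166) → (58.582,62.166) → (58.582,24.789) → (11.477,24.789) → (11.477,62.166). Closed: final G1 returns to the first vertex.

**Shape 3** — `<path>` cubic bezier, stroke `#008000` → engrave (S305, F2683). Control points (SVG): P0=(346.620,57.139), P1=(325.192,46.193), P2=(299.129,116.763), P3=(292.515,105.688); sampled at t=k/5. Machine vertices: (346.620,62.372) → (333.400,60.463) → (320.223,46.822) → (308.246,29.280) → (298.625,15.670) → (292.515,13.823). Open path.

**Shape 4** — `<circle>` circle, stroke `#0000ff` → cut (S720, F601). Machine vertices: (142.162,59.458) → (137.022,75.276) → (123.566,85.053) → (106.934,85.053) → (93.478,75.276) → (88.338,59.458) → (93.478,43.640) → (106.934,33.863) → (123.566,33.863) → (137.022,43.640) → (142.162,59.458). Closed: final G1 returns to the first vertex.

**Shape 5** — `<path>` closed polygon, stroke `#ff00ff` → score (S558, F1402). Machine vertices: (206.886,27.602) → (368.768,82.191) → (131.657,89.372) → (53.596,11.351) → (89.261,88.015) → (206.886,27.602). Closed: final G1 returns to the first vertex.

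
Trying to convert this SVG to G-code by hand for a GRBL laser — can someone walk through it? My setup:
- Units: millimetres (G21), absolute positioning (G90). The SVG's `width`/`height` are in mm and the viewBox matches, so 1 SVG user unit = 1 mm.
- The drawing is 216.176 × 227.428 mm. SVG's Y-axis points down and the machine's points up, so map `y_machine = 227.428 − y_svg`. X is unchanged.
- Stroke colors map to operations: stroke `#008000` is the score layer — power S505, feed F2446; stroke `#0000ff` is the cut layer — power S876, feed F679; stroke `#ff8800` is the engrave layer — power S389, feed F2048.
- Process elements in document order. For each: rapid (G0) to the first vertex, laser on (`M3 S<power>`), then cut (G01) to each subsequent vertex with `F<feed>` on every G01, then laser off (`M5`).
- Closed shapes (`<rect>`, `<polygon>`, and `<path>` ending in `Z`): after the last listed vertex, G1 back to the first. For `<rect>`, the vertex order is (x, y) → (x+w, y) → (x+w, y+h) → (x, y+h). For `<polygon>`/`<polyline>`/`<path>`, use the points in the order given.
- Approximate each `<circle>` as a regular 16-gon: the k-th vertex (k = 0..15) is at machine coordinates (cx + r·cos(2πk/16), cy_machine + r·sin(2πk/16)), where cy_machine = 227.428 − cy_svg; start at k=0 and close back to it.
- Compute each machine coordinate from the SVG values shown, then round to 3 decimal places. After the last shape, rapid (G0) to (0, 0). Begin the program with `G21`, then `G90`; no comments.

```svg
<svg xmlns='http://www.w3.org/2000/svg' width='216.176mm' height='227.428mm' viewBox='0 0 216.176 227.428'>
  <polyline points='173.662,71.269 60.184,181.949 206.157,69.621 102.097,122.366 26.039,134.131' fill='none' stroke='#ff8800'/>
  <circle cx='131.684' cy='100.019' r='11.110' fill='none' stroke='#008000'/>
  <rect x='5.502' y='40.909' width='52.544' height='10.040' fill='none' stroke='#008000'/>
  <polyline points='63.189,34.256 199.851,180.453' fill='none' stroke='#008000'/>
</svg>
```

G21
G90
G0 X173.662 Y156.159
M3 S389
G01 X60.184 Y45.479 F2048
G01 X206.157 Y157.807 F2048
G01 X102.097 Y105.062 F2048
G01 X26.039 Y93.297 F2048
M5
G0 X142.794 Y127.409
M3 S505
G01 X141.948 Y131.661 F2446
G01 X139.540 Y135.265 F2446
G01 X135.936 Y137.673 F2446
G01 X131.684 Y138.519 F2446
G01 X127.432 Y137.673 F2446
G01 X123.828 Y135.265 F2446
G01 X121.420 Y131.661 F2446
G01 X120.574 Y127.409 F2446
G01 X121.420 Y123.157 F2446
G01 X123.828 Y119.553 F2446
G01 X127.432 Y117.145 F2446
G01 X131.684 Y116.299 F2446
G01 X135.936 Y117.145 F2446
G01 X139.540 Y119.553 F2446
G01 X141.948 Y123.157 F2446
G01 X142.794 Y127.409 F2446
M5
G0 X5.502 Y186.519
M3 S505
G01 X58.046 Y186.519 F2446
G01 X58.046 Y176.479 F2446
G01 X5.502 Y176.479 F2446
G01 X5.502 Y186.519 F2446
M5
G0 X63.189 Y193.172
M3 S505
G01 X199.851 Y46.975 F2446
M5
G0 X0.000 Y0.000

viewBox `0 0 216.176 227.428` with mm width/height → 1 unit = 1 mm. Flip: y_m = 227.428 − y_svg.

**Shape 1** — `<polyline>` open polyline, stroke `#ff8800` → engrave (S389, F2048). Machine vertices: (173.662,156.159) → (60.184,45.479) → (206.157,157.807) → (102.097,105.062) → (26.039,93.297). Open path.

**Shape 2** — `<circle>` circle, stroke `#008000` → score (S505, F2446). Machine vertices: (142.794,127.409) → (141.948,131.661) → (139.540,135.265) → (135.936,137.673) → (131.684,138.519) → (127.432,137.673) → (123.828,135.265) → (121.420,131.661) → (120.574,127.409) → (121.420,123.157) → (123.828,119.553) → (127.432,117.145) → (131.684,116.299) → (135.936,117.145) → (139.540,119.553) → (141.948,123.157) → (142.794,127.409). Closed: final G1 returns to the first vertex.

**Shape 3** — `<rect>` rectangle, stroke `#008000` → score (S505, F2446). Machine vertices: (5.502,186.519) → (58.046,186.519) → (58.046,176.479) → (5.502,176.479) → (5.502,186.519). Closed: final G1 returns to the first vertex.

**Shape 4** — `<polyline>` line segment, stroke `#008000` → score (S505, F2446). Machine vertices: (63.189,193.172) → (199.851,46.975). Open path.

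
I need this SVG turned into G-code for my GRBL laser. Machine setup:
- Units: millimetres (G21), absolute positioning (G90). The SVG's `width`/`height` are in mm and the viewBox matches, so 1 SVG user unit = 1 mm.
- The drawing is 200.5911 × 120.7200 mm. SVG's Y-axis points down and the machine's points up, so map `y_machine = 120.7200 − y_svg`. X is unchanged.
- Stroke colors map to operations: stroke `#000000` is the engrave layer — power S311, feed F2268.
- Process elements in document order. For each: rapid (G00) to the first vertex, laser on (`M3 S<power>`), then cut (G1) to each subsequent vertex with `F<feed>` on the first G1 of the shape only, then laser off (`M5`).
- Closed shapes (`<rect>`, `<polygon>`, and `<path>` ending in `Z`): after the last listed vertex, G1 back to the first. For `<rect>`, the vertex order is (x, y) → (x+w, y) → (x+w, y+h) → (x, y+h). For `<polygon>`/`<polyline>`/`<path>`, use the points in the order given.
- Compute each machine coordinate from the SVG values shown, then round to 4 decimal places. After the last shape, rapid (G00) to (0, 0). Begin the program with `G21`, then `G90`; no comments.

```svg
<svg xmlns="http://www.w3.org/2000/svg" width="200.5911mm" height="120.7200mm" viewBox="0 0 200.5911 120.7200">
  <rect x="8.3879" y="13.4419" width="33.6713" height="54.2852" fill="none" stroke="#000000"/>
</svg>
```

1 u = 1 mm; y_m = 120.7200 − y.

[1] `<rect>` rectangle, #000000→engrave S311 F2268: (8.3879,107.2781) → (42.0592,107.2781) → (42.0592,52.9929) → (8.3879,52.9929) → (8.3879,107.2781) (closed)

G21
G90
G00 X8.3879 Y107.2781
M3 S311
G1 X42.0592 Y107.2781 F2268
G1 X42.0592 Y52.9929
G1 X8.3879 Y52.9929
G1 X8.3879 Y107.2781
M5
G00 X0.0000 Y0.0000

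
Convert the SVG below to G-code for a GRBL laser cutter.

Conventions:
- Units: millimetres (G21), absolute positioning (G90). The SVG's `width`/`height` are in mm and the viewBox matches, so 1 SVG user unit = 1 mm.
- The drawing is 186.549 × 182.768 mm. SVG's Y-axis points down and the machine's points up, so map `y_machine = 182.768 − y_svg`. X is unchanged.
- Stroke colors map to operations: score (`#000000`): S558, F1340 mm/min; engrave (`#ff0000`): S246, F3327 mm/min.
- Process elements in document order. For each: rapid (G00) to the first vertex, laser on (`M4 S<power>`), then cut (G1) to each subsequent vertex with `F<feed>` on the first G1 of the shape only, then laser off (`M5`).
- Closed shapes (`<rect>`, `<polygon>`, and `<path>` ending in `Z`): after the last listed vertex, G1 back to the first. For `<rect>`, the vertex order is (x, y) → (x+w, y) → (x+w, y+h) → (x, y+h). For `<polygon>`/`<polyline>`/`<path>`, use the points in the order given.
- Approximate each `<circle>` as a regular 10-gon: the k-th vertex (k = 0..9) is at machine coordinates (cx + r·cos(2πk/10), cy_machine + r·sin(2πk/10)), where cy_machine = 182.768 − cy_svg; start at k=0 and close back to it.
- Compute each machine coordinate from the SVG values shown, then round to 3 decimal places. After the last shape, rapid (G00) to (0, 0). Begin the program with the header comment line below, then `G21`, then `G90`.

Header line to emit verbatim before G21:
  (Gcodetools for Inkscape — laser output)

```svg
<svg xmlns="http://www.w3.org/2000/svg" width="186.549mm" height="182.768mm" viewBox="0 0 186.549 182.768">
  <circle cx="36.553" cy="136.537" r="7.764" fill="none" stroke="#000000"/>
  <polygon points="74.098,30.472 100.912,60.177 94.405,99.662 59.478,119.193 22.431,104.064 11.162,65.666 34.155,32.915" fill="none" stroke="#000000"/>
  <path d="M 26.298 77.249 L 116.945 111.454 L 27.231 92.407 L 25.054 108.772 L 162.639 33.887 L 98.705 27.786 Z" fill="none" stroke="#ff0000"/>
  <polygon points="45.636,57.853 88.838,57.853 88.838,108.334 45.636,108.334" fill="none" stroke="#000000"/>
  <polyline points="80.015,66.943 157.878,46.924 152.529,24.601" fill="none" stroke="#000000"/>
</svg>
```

viewBox `0 0 186.549 182.768` with mm width/height → 1 unit = 1 mm. Flip: y_m = 182.768 − y_svg.

**Shape 1** — `<circle>` circle, stroke `#000000` → score (S558, F1340). Machine vertices: (44.317,46.231) → (42.834,50.795) → (38.952,53.615) → (34.154,53.615) → (30.272,50.795) → (28.789,46.231) → (30.272,41.667) → (34.154,38.847) → (38.952,38.847) → (42.834,41.667) → (44.317,46.231). Closed: final G1 returns to the first vertex.

**Shape 2** — `<polygon>` regular polygon, stroke `#000000` → score (S558, F1340). Machine vertices: (74.098,152.296) → (100.912,122.591) → (94.405,83.106) → (59.478,63.575) → (22.431,78.704) → (11.162,117.102) → (34.155,149.853) → (74.098,152.296). Closed: final G1 returns to the first vertex.

**Shape 3** — `<path>` closed polygon, stroke `#ff0000` → engrave (S246, F3327). Machine vertices: (26.298,105.519) → (116.945,71.314) → (27.231,90.361) → (25.054,73.996) → (162.639,148.881) → (98.705,154.982) → (26.298,105.519). Closed: final G1 returns to the first vertex.

**Shape 4** — `<polygon>` rectangle, stroke `#000000` → score (S558, F1340). Machine vertices: (45.636,124.915) → (88.838,124.915) → (88.838,74.434) → (45.636,74.434) → (45.636,124.915). Closed: final G1 returns to the first vertex.

**Shape 5** — `<polyline>` open polyline, stroke `#000000` → score (S558, F1340). Machine vertices: (80.015,115.825) → (157.878,135.844) → (152.529,158.167). Open path.

(Gcodetools for Inkscape — laser output)
G21
G90
G00 X44.317 Y46.231
M4 S558
G1 X42.834 Y50.795 F1340
G1 X38.952 Y53.615
G1 X34.154 Y53.615
G1 X30.272 Y50.795
G1 X28.789 Y46.231
G1 X30.272 Y41.667
G1 X34.154 Y38.847
G1 X38.952 Y38.847
G1 X42.834 Y41.667
G1 X44.317 Y46.231
M5
G00 X74.098 Y152.296
M4 S558
G1 X100.912 Y122.591 F1340
G1 X94.405 Y83.106
G1 X59.478 Y63.575
G1 X22.431 Y78.704
G1 X11.162 Y117.102
G1 X34.155 Y149.853
G1 X74.098 Y152.296
M5
G00 X26.298 Y105.519
M4 S246
G1 X116.945 Y71.314 F3327
G1 X27.231 Y90.361
G1 X25.054 Y73.996
G1 X162.639 Y148.881
G1 X98.705 Y154.982
G1 X26.298 Y105.519
M5
G00 X45.636 Y124.915
M4 S558
G1 X88.838 Y124.915 F1340
G1 X88.838 Y74.434
G1 X45.636 Y74.434
G1 X45.636 Y124.915
M5
G00 X80.015 Y115.825
M4 S558
G1 X157.878 Y135.844 F1340
G1 X152.529 Y158.167
M5
G00 X0.000 Y0.000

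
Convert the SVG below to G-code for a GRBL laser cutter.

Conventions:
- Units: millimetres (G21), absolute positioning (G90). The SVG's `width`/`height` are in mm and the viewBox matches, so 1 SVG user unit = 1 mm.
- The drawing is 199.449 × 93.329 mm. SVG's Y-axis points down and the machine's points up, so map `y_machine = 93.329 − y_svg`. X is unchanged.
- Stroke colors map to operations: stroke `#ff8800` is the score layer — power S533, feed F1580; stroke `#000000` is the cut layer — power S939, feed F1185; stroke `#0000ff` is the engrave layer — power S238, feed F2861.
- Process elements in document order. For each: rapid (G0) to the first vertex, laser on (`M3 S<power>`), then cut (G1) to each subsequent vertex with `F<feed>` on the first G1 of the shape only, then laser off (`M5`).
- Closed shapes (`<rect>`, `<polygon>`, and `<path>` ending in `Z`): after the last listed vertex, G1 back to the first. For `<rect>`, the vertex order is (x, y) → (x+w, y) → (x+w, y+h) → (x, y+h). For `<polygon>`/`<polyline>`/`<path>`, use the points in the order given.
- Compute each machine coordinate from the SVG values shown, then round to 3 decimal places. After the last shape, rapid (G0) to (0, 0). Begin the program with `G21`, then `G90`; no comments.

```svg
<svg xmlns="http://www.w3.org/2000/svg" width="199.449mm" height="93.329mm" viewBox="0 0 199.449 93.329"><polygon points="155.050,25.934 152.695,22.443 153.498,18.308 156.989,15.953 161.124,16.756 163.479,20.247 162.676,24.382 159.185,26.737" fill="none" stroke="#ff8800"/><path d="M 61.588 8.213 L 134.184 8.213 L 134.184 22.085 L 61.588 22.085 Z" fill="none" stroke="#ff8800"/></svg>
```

G21
G90
G0 X155.050 Y67.395
M3 S533
G1 X152.695 Y70.886 F1580
G1 X153.498 Y75.021
G1 X156.989 Y77.376
G1 X161.124 Y76.573
G1 X163.479 Y73.082
G1 X162.676 Y68.947
G1 X159.185 Y66.592
G1 X155.050 Y67.395
M5
G0 X61.588 Y85.116
M3 S533
G1 X134.184 Y85.116 F1580
G1 X134.184 Y71.244
G1 X61.588 Y71.244
G1 X61.588 Y85.116
M5
G0 X0.000 Y0.000

Since the viewBox matches the mm dimensions, user units are millimetres directly. The only transform is the Y-flip y_m = 93.329 − y_svg.

Shape 1 is a regular polygon drawn with `<polygon>`. Its stroke #ff8800 means score at S533, F1580. After flipping Y the toolpath is (155.050,67.395) → (152.695,70.886) → (153.498,75.021) → (156.989,77.376) → (161.124,76.573) → (163.479,73.082) → (162.676,68.947) → (159.185,66.592) → (155.050,67.395), returning to the start.

Shape 2 is a rectangle drawn with `<path>`. Its stroke #ff8800 means score at S533, F1580. After flipping Y the toolpath is (61.588,85.116) → (134.184,85.116) → (134.184,71.244) → (61.588,71.244) → (61.588,85.116), returning to the start.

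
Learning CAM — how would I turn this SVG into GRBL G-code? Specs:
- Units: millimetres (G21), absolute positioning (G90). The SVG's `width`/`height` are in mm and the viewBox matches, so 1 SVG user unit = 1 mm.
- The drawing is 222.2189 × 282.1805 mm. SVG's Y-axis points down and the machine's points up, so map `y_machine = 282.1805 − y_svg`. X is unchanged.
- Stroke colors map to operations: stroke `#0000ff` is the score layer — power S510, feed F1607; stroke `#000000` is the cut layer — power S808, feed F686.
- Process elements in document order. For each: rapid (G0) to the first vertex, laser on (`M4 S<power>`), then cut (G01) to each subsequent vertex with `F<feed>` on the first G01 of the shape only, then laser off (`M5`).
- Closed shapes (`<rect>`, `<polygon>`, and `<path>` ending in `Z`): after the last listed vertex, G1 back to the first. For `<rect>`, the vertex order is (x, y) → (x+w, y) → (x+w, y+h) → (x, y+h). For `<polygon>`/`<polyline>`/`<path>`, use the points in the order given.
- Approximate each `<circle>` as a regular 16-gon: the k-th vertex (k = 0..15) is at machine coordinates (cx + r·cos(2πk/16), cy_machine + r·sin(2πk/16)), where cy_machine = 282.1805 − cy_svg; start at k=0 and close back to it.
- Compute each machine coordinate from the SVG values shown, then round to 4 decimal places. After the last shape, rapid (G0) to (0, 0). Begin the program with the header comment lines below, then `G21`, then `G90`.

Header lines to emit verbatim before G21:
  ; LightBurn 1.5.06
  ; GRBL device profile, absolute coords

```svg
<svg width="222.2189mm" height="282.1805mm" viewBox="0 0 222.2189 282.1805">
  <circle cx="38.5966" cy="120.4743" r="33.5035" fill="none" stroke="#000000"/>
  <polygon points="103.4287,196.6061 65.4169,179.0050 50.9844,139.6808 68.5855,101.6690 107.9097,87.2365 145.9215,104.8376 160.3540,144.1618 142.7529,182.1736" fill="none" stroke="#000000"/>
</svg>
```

; LightBurn 1.5.06
; GRBL device profile, absolute coords
G21
G90
G0 X72.1001 Y161.7062
M4 S808
G01 X69.5498 Y174.5274 F686
G01 X62.2872 Y185.3968
G01 X51.4178 Y192.6594
G01 X38.5966 Y195.2097
G01 X25.7754 Y192.6594
G01 X14.9060 Y185.3968
G01 X7.6434 Y174.5274
G01 X5.0931 Y161.7062
G01 X7.6434 Y148.8850
G01 X14.9060 Y138.0156
G01 X25.7754 Y130.7530
G01 X38.5966 Y128.2027
G01 X51.4178 Y130.7530
G01 X62.2872 Y138.0156
G01 X69.5498 Y148.8850
G01 X72.1001 Y161.7062
M5
G0 X103.4287 Y85.5744
M4 S808
G01 X65.4169 Y103.1755 F686
G01 X50.9844 Y142.4997
G01 X68.5855 Y180.5115
G01 X107.9097 Y194.9440
G01 X145.9215 Y177.3429
G01 X160.3540 Y138.0187
G01 X142.7529 Y100.0069
G01 X103.4287 Y85.5744
M5
G0 X0.0000 Y0.0000

1 u = 1 mm; y_m = 282.1805 − y.

[1] `<circle>` circle, #000000→cut S808 F686: (72.1001,161.7062) → (69.5498,174.5274) → (62.2872,185.3968) → (51.4178,192.6594) → (38.5966,195.2097) → (25.7754,192.6594) → (14.9060,185.3968) → (7.6434,174.5274) → (5.0931,161.7062) → (7.6434,148.8850) → (14.9060,138.0156) → (25.7754,130.7530) → (38.5966,128.2027) → (51.4178,130.7530) → (62.2872,138.0156) → (69.5498,148.8850) → (72.1001,161.7062) (closed)

[2] `<polygon>` regular polygon, #000000→cut S808 F686: (103.4287,85.5744) → (65.4169,103.1755) → (50.9844,142.4997) → (68.5855,180.5115) → (107.9097,194.9440) → (145.9215,177.3429) → (160.3540,138.0187) → (142.7529,100.0069) → (103.4287,85.5744) (closed)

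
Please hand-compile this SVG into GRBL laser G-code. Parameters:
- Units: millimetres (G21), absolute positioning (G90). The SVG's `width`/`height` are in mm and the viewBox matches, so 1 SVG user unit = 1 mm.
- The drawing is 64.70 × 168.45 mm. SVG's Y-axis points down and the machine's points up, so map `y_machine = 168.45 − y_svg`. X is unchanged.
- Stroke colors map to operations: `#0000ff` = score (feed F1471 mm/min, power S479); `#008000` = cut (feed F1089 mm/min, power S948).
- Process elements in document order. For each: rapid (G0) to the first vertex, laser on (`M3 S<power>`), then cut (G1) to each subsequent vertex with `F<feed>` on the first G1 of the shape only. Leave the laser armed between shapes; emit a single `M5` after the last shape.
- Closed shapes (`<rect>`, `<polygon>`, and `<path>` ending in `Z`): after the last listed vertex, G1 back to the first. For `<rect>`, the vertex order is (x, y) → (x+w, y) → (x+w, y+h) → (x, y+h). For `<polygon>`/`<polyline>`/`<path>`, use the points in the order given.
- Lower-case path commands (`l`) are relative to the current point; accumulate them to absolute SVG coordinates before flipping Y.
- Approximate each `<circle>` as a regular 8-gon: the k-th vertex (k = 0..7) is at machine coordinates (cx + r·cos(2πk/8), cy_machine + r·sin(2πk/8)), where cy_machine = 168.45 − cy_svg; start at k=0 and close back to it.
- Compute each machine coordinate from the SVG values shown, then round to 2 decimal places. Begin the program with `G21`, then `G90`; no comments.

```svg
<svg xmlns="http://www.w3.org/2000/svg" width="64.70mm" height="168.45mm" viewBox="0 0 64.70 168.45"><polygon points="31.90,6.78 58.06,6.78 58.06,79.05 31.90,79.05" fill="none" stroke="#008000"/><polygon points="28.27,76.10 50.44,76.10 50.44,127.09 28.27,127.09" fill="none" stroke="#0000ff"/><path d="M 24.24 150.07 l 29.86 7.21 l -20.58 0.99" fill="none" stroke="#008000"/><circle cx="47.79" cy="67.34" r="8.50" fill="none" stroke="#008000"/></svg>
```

G21
G90
G0 X31.90 Y161.67
M3 S948
G1 X58.06 Y161.67 F1089
G1 X58.06 Y89.40
G1 X31.90 Y89.40
G1 X31.90 Y161.67
G0 X28.27 Y92.35
M3 S479
G1 X50.44 Y92.35 F1471
G1 X50.44 Y41.36
G1 X28.27 Y41.36
G1 X28.27 Y92.35
G0 X24.24 Y18.38
M3 S948
G1 X54.10 Y11.17 F1089
G1 X33.52 Y10.18
G0 X56.29 Y101.11
M3 S948
G1 X53.80 Y107.12 F1089
G1 X47.79 Y109.61
G1 X41.78 Y107.12
G1 X39.29 Y101.11
G1 X41.78 Y95.10
G1 X47.79 Y92.61
G1 X53.80 Y95.10
G1 X56.29 Y101.11
M5

viewBox `0 0 64.70 168.45` with mm width/height → 1 unit = 1 mm. Flip: y_m = 168.45 − y_svg.

**Shape 1** — `<polygon>` rectangle, stroke `#008000` → cut (S948, F1089). Machine vertices: (31.90,161.67) → (58.06,161.67) → (58.06,89.40) → (31.90,89.40) → (31.90,161.67). Closed: final G1 returns to the first vertex.

**Shape 2** — `<polygon>` rectangle, stroke `#0000ff` → score (S479, F1471). Machine vertices: (28.27,92.35) → (50.44,92.35) → (50.44,41.36) → (28.27,41.36) → (28.27,92.35). Closed: final G1 returns to the first vertex.

**Shape 3** — `<path>` open polyline, stroke `#008000` → cut (S948, F1089). Machine vertices: (24.24,18.38) → (54.10,11.17) → (33.52,10.18). Open path.

**Shape 4** — `<circle>` circle, stroke `#008000` → cut (S948, F1089). Machine vertices: (56.29,101.11) → (53.80,107.12) → (47.79,109.61) → (41.78,107.12) → (39.29,101.11) → (41.78,95.10) → (47.79,92.61) → (53.80,95.10) → (56.29,101.11). Closed: final G1 returns to the first vertex.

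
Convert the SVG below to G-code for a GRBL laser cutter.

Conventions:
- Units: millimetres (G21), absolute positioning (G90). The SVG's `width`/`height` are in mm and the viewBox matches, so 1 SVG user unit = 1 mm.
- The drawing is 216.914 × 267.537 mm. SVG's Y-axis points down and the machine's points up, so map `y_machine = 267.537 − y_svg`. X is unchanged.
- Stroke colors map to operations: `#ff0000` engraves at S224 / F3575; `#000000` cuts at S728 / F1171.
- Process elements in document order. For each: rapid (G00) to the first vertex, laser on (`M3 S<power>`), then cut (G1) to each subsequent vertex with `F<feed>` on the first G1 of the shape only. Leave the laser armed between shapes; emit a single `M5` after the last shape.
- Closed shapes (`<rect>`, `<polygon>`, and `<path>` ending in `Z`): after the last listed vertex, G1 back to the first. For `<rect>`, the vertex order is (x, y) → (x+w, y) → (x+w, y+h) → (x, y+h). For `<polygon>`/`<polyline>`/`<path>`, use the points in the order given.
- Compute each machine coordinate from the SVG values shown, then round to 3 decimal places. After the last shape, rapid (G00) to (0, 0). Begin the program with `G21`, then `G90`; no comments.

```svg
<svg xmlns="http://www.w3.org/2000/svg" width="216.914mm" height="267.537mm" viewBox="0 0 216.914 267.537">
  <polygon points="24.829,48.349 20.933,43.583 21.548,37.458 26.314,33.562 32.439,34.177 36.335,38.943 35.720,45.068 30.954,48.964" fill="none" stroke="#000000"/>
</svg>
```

G21
G90
G00 X24.829 Y219.188
M3 S728
G1 X20.933 Y223.954 F1171
G1 X21.548 Y230.079
G1 X26.314 Y233.975
G1 X32.439 Y233.360
G1 X36.335 Y228.594
G1 X35.720 Y222.469
G1 X30.954 Y218.573
G1 X24.829 Y219.188
M5
G00 X0.000 Y0.000

viewBox `0 0 216.914 267.537` with mm width/height → 1 unit = 1 mm. Flip: y_m = 267.537 − y_svg.

**Shape 1** — `<polygon>` regular polygon, stroke `#000000` → cut (S728, F1171). Machine vertices: (24.829,219.188) → (20.933,223.954) → (21.548,230.079) → (26.314,233.975) → (32.439,233.360) → (36.335,228.594) → (35.720,222.469) → (30.954,218.573) → (24.829,219.188). Closed: final G1 returns to the first vertex.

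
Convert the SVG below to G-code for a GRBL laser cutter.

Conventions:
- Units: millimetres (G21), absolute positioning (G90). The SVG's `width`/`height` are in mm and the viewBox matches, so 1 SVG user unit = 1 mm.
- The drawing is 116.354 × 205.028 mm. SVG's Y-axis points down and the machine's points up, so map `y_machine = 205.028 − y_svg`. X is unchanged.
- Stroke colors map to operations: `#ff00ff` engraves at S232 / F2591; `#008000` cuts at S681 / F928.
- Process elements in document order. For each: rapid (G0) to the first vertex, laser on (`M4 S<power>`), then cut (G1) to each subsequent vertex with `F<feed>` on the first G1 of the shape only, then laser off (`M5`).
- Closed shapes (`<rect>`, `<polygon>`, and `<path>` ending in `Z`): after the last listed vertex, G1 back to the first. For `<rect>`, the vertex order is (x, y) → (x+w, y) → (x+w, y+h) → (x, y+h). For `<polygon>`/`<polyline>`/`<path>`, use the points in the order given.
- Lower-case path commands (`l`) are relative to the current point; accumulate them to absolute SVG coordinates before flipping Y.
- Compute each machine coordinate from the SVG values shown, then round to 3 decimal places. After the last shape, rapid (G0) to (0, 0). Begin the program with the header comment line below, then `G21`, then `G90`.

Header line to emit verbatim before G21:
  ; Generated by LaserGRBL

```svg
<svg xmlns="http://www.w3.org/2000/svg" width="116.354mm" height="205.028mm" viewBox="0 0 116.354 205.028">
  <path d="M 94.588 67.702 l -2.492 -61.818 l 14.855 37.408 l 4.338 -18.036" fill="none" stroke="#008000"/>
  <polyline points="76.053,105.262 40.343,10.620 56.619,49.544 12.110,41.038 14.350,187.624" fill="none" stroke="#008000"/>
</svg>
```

; Generated by LaserGRBL
G21
G90
G0 X94.588 Y137.326
M4 S681
G1 X92.096 Y199.144 F928
G1 X106.951 Y161.736
G1 X111.289 Y179.772
M5
G0 X76.053 Y99.766
M4 S681
G1 X40.343 Y194.408 F928
G1 X56.619 Y155.484
G1 X12.110 Y163.990
G1 X14.350 Y17.404
M5
G0 X0.000 Y0.000

Since the viewBox matches the mm dimensions, user units are millimetres directly. The only transform is the Y-flip y_m = 205.028 − y_svg.

Shape 1 is a open polyline drawn with `<path>`. Its stroke #008000 means cut at S681, F928. After flipping Y the toolpath is (94.588,137.326) → (92.096,199.144) → (106.951,161.736) → (111.289,179.772).

Shape 2 is a open polyline drawn with `<polyline>`. Its stroke #008000 means cut at S681, F928. After flipping Y the toolpath is (76.053,99.766) → (40.343,194.408) → (56.619,155.484) → (12.110,163.990) → (14.350,17.404).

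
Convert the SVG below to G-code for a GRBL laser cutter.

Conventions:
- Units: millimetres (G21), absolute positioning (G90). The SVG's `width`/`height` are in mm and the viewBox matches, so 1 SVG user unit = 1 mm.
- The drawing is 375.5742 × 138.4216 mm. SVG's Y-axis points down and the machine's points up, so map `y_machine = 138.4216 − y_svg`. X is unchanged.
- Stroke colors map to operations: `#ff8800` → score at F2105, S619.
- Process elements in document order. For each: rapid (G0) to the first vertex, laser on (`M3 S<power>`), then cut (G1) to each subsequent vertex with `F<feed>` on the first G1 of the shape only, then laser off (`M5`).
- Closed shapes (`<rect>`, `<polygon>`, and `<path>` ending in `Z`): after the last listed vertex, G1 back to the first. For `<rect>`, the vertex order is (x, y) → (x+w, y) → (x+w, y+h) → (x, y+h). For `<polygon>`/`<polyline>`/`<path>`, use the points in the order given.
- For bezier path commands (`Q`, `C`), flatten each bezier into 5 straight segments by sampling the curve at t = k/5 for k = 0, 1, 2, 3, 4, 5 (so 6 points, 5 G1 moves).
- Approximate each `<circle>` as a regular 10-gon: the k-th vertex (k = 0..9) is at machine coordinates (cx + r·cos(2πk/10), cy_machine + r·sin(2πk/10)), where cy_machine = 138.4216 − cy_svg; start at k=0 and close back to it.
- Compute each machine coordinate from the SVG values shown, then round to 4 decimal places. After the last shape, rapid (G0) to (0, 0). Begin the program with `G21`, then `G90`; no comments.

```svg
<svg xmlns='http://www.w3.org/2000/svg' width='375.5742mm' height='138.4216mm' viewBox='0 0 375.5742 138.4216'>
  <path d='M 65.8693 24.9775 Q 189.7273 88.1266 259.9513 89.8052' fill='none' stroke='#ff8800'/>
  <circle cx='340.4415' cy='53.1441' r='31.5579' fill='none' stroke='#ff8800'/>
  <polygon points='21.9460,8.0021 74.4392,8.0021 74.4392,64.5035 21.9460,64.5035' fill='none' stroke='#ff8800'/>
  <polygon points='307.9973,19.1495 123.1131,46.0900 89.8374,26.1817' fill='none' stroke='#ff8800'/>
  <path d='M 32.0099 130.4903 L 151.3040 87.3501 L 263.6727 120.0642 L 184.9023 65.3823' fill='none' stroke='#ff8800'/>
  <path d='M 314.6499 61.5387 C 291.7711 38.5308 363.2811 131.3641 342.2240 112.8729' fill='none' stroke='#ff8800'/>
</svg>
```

G21
G90
G0 X65.8693 Y113.4441
M3 S619
G1 X113.2671 Y90.6433 F2105
G1 X156.3743 Y72.7601
G1 X195.1907 Y59.7946
G1 X229.7163 Y51.7467
G1 X259.9513 Y48.6164
M5
G0 X371.9994 Y85.2775
M3 S619
G1 X365.9724 Y103.8268 F2105
G1 X350.1934 Y115.2908
G1 X330.6896 Y115.2908
G1 X314.9106 Y103.8268
G1 X308.8836 Y85.2775
G1 X314.9106 Y66.7282
G1 X330.6896 Y55.2642
G1 X350.1934 Y55.2642
G1 X365.9724 Y66.7282
G1 X371.9994 Y85.2775
M5
G0 X21.9460 Y130.4195
M3 S619
G1 X74.4392 Y130.4195 F2105
G1 X74.4392 Y73.9181
G1 X21.9460 Y73.9181
G1 X21.9460 Y130.4195
M5
G0 X307.9973 Y119.2721
M3 S619
G1 X123.1131 Y92.3316 F2105
G1 X89.8374 Y112.2399
G1 X307.9973 Y119.2721
M5
G0 X32.0099 Y7.9313
M3 S619
G1 X151.3040 Y51.0715 F2105
G1 X263.6727 Y18.3574
G1 X184.9023 Y73.0393
M5
G0 X314.6499 Y76.8829
M3 S619
G1 X310.7536 Y78.6040 F2105
G1 X320.5368 Y63.4272
G1 X335.0255 Y42.2564
G1 X345.2459 Y25.9956
G1 X342.2240 Y25.5487
M5
G0 X0.0000 Y0.0000

viewBox `0 0 375.5742 138.4216` with mm width/height → 1 unit = 1 mm. Flip: y_m = 138.4216 − y_svg.

**Shape 1** — `<path>` quadratic bezier, stroke `#ff8800` → score (S619, F2105). Control points (SVG): P0=(65.8693,24.9775), P1=(189.7273,88.1266), P2=(259.9513,89.8052); sampled at t=k/5. Machine vertices: (65.8693,113.4441) → (113.2671,90.6433) → (156.3743,72.7601) → (195.1907,59.7946) → (229.7163,51.7467) → (259.9513,48.6164). Open path.

**Shape 2** — `<circle>` circle, stroke `#ff8800` → score (S619, F2105). Machine vertices: (371.9994,85.2775) → (365.9724,103.8268) → (350.1934,115.2908) → (330.6896,115.2908) → (314.9106,103.8268) → (308.8836,85.2775) → (314.9106,66.7282) → (330.6896,55.2642) → (350.1934,55.2642) → (365.9724,66.7282) → (371.9994,85.2775). Closed: final G1 returns to the first vertex.

**Shape 3** — `<polygon>` rectangle, stroke `#ff8800` → score (S619, F2105). Machine vertices: (21.9460,130.4195) → (74.4392,130.4195) → (74.4392,73.9181) → (21.9460,73.9181) → (21.9460,130.4195). Closed: final G1 returns to the first vertex.

**Shape 4** — `<polygon>` closed polygon, stroke `#ff8800` → score (S619, F2105). Machine vertices: (307.9973,119.2721) → (123.1131,92.3316) → (89.8374,112.2399) → (307.9973,119.2721). Closed: final G1 returns to the first vertex.

**Shape 5** — `<path>` open polyline, stroke `#ff8800` → score (S619, F2105). Machine vertices: (32.0099,7.9313) → (151.3040,51.0715) → (263.6727,18.3574) → (184.9023,73.0393). Open path.

**Shape 6** — `<path>` cubic bezier, stroke `#ff8800` → score (S619, F2105). Control points (SVG): P0=(314.6499,61.5387), P1=(291.7711,38.5308), P2=(363.2811,131.3641), P3=(342.2240,112.8729); sampled at t=k/5. Machine vertices: (314.6499,76.8829) → (310.7536,78.6040) → (320.5368,63.4272) → (335.0255,42.2564) → (345.2459,25.9956) → (342.2240,25.5487). Open path.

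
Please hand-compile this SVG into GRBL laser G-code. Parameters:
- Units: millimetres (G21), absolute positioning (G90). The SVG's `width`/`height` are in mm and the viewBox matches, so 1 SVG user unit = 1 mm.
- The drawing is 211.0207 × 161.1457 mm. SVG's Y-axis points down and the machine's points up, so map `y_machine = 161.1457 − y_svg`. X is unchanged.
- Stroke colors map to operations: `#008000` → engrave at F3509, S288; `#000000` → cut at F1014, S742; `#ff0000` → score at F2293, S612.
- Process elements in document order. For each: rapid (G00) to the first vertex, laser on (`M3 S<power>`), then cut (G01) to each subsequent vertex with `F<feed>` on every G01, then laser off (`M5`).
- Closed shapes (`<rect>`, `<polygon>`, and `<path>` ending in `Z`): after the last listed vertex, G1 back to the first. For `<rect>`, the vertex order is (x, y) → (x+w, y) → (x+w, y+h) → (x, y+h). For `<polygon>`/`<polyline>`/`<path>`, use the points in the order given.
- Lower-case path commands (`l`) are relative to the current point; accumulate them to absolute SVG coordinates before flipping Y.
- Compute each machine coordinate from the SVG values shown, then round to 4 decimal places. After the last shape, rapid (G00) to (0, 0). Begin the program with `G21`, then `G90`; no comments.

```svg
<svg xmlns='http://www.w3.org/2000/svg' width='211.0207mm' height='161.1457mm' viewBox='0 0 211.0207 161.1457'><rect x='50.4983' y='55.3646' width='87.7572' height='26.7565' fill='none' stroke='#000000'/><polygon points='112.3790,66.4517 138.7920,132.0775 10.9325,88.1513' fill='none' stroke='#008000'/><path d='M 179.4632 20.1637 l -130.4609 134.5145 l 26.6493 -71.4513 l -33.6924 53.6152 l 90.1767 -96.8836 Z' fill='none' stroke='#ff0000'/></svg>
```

Since the viewBox matches the mm dimensions, user units are millimetres directly. The only transform is the Y-flip y_m = 161.1457 − y_svg.

Shape 1 is a rectangle drawn with `<rect>`. Its stroke #000000 means cut at S742, F1014. After flipping Y the toolpath is (50.4983,105.7811) → (138.2555,105.7811) → (138.2555,79.0246) → (50.4983,79.0246) → (50.4983,105.7811), returning to the start.

Shape 2 is a closed polygon drawn with `<polygon>`. Its stroke #008000 means engrave at S288, F3509. After flipping Y the toolpath is (112.3790,94.6940) → (138.7920,29.0682) → (10.9325,72.9944) → (112.3790,94.6940), returning to the start.

Shape 3 is a closed polygon drawn with `<path>`. Its stroke #ff0000 means score at S612, F2293. After flipping Y the toolpath is (179.4632,140.9820) → (49.0023,6.4675) → (75.6516,77.9188) → (41.9592,24.3036) → (132.1359,121.1872) → (179.4632,140.9820), returning to the start.

G21
G90
G00 X50.4983 Y105.7811
M3 S742
G01 X138.2555 Y105.7811 F1014
G01 X138.2555 Y79.0246 F1014
G01 X50.4983 Y79.0246 F1014
G01 X50.4983 Y105.7811 F1014
M5
G00 X112.3790 Y94.6940
M3 S288
G01 X138.7920 Y29.0682 F3509
G01 X10.9325 Y72.9944 F3509
G01 X112.3790 Y94.6940 F3509
M5
G00 X179.4632 Y140.9820
M3 S612
G01 X49.0023 Y6.4675 F2293
G01 X75.6516 Y77.9188 F2293
G01 X41.9592 Y24.3036 F2293
G01 X132.1359 Y121.1872 F2293
G01 X179.4632 Y140.9820 F2293
M5
G00 X0.0000 Y0.0000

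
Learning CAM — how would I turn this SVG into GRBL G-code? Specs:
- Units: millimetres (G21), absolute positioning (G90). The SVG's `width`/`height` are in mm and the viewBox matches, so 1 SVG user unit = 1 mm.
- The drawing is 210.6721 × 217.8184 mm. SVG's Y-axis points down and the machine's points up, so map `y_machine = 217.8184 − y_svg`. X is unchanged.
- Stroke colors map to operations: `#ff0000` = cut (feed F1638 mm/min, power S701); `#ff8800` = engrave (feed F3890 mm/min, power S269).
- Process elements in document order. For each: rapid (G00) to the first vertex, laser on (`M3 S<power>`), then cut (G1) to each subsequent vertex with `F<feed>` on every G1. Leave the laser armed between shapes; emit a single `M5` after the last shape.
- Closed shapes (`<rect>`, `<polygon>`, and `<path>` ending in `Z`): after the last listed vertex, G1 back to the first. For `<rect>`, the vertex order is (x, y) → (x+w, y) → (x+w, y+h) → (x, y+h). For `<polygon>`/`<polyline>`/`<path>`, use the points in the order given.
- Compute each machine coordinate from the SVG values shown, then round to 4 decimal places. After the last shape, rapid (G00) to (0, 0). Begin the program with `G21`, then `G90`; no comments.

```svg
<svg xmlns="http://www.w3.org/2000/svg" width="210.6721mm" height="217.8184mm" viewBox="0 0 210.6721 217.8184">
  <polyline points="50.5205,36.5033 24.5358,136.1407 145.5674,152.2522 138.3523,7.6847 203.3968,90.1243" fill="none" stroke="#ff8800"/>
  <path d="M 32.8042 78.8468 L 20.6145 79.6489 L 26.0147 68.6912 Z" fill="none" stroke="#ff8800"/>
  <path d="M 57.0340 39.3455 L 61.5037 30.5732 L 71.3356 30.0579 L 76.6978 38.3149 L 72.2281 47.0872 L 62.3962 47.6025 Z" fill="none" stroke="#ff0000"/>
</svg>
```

G21
G90
G00 X50.5205 Y181.3151
M3 S269
G1 X24.5358 Y81.6777 F3890
G1 X145.5674 Y65.5662 F3890
G1 X138.3523 Y210.1337 F3890
G1 X203.3968 Y127.6941 F3890
G00 X32.8042 Y138.9716
M3 S269
G1 X20.6145 Y138.1695 F3890
G1 X26.0147 Y149.1272 F3890
G1 X32.8042 Y138.9716 F3890
G00 X57.0340 Y178.4729
M3 S701
G1 X61.5037 Y187.2452 F1638
G1 X71.3356 Y187.7605 F1638
G1 X76.6978 Y179.5035 F1638
G1 X72.2281 Y170.7312 F1638
G1 X62.3962 Y170.2159 F1638
G1 X57.0340 Y178.4729 F1638
M5
G00 X0.0000 Y0.0000

1 u = 1 mm; y_m = 217.8184 − y.

[1] `<polyline>` open polyline, #ff8800→engrave S269 F3890: (50.5205,181.3151) → (24.5358,81.6777) → (145.5674,65.5662) → (138.3523,210.1337) → (203.3968,127.6941)

[2] `<path>` regular polygon, #ff8800→engrave S269 F3890: (32.8042,138.9716) → (20.6145,138.1695) → (26.0147,149.1272) → (32.8042,138.9716) (closed)

[3] `<path>` regular polygon, #ff0000→cut S701 F1638: (57.0340,178.4729) → (61.5037,187.2452) → (71.3356,187.7605) → (76.6978,179.5035) → (72.2281,170.7312) → (62.3962,170.2159) → (57.0340,178.4729) (closed)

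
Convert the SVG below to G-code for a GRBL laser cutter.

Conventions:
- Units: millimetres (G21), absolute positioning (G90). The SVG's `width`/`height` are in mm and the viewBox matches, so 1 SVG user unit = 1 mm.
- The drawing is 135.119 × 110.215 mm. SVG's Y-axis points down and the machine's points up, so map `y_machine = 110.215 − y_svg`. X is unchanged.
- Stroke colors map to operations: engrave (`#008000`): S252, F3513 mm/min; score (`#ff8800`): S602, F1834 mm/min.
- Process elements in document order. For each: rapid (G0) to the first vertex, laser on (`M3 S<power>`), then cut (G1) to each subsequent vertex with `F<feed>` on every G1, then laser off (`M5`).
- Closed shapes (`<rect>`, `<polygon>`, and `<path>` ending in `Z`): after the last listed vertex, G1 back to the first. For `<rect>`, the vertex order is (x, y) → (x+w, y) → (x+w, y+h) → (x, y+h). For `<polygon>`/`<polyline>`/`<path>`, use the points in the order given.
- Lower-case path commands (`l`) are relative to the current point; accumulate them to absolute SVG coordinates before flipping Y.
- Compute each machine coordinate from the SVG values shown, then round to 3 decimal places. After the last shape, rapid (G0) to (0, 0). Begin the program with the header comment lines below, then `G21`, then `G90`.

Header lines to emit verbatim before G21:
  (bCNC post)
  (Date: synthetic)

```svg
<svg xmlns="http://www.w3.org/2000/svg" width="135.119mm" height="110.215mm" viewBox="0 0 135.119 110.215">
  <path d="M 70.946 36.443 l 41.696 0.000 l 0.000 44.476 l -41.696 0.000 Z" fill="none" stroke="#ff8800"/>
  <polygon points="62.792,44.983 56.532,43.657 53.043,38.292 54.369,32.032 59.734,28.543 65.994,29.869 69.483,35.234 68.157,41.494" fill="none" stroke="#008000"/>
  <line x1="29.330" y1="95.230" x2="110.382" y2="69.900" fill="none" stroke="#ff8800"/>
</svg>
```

(bCNC post)
(Date: synthetic)
G21
G90
G0 X70.946 Y73.772
M3 S602
G1 X112.642 Y73.772 F1834
G1 X112.642 Y29.296 F1834
G1 X70.946 Y29.296 F1834
G1 X70.946 Y73.772 F1834
M5
G0 X62.792 Y65.232
M3 S252
G1 X56.532 Y66.558 F3513
G1 X53.043 Y71.923 F3513
G1 X54.369 Y78.183 F3513
G1 X59.734 Y81.672 F3513
G1 X65.994 Y80.346 F3513
G1 X69.483 Y74.981 F3513
G1 X68.157 Y68.721 F3513
G1 X62.792 Y65.232 F3513
M5
G0 X29.330 Y14.985
M3 S602
G1 X110.382 Y40.315 F1834
M5
G0 X0.000 Y0.000

1 u = 1 mm; y_m = 110.215 − y.

[1] `<path>` rectangle, #ff8800→score S602 F1834: (70.946,73.772) → (112.642,73.772) → (112.642,29.296) → (70.946,29.296) → (70.946,73.772) (closed)

[2] `<polygon>` regular polygon, #008000→engrave S252 F3513: (62.792,65.232) → (56.532,66.558) → (53.043,71.923) → (54.369,78.183) → (59.734,81.672) → (65.994,80.346) → (69.483,74.981) → (68.157,68.721) → (62.792,65.232) (closed)

[3] `<line>` line segment, #ff8800→score S602 F1834: (29.330,14.985) → (110.382,40.315)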